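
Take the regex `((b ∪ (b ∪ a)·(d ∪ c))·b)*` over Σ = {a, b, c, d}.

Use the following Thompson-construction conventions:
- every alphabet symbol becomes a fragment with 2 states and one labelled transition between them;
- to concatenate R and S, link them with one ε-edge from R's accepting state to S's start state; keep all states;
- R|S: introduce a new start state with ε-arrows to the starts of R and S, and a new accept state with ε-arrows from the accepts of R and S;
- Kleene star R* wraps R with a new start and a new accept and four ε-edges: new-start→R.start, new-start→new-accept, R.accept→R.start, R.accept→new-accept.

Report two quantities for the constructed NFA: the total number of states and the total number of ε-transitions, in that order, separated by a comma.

Bottom-up over the parse tree:
Each of the 6 symbol leaves contributes 2 states and 0 ε-transitions.
  b ∪ a : 6 states, 4 ε-transitions
  d ∪ c : 6 states, 4 ε-transitions
  (b ∪ a)·(d ∪ c) : 12 states, 9 ε-transitions
  b ∪ (b ∪ a)·(d ∪ c) : 16 states, 13 ε-transitions
  (b ∪ (b ∪ a)·(d ∪ c))·b : 18 states, 14 ε-transitions
  ((b ∪ (b ∪ a)·(d ∪ c))·b)* : 20 states, 18 ε-transitions

20, 18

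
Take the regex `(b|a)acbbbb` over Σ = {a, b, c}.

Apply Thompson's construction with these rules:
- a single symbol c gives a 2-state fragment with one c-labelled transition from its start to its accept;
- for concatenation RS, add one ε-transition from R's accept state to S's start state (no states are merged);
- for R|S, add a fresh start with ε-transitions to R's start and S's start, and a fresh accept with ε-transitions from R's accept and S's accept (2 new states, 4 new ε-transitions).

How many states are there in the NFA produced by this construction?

Building bottom-up:
Each of the 8 symbol leaves contributes a 2-state fragment.
  b|a : 6 states
  (b|a)acbbbb : 18 states

18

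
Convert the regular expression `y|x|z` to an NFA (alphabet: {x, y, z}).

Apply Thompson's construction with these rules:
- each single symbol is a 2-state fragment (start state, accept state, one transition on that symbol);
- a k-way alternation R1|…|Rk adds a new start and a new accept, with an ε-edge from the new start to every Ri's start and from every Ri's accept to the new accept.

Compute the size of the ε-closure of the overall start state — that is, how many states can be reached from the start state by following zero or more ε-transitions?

4

Let C(F) = |ε-closure(F.start)| within fragment F, and note whether F accepts ε. Symbol fragments have C = 1 and do not accept ε. Then:
  y|x|z : new start ε-reaches every alternative's start; none of them accept ε, so the new accept is not reached: |ε-closure| = 1 + 1 + 1 + 1 = 4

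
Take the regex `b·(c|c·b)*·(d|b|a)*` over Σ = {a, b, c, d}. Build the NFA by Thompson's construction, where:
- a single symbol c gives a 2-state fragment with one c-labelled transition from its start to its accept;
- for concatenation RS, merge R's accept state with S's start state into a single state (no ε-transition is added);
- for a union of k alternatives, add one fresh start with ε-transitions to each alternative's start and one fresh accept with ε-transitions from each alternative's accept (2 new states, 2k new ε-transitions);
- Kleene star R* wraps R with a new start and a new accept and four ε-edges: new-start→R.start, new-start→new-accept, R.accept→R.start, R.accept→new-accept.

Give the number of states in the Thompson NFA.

19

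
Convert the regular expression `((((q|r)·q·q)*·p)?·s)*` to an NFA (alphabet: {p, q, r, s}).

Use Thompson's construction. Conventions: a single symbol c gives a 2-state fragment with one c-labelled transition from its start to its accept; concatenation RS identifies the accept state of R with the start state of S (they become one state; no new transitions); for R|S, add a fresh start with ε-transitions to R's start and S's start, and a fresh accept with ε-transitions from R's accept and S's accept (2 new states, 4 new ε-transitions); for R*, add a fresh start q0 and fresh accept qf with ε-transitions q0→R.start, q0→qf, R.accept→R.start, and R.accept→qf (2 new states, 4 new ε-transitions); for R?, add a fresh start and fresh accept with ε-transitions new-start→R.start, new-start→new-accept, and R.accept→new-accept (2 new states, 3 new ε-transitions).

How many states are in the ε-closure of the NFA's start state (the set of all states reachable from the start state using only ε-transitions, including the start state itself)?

9

Work bottom-up. For each fragment F, track |ε-closure(F.start)| and whether F's accept lies in that closure (i.e. whether F accepts ε). A single-symbol fragment has closure size 1 and does not accept ε.
  q|r → |ε-closure| = 1 + 1 + 1 = 3 (the new accept is not ε-reachable since no branch accepts ε)
  (q|r)·q·q → |ε-closure| equals the left operand's closure size = 3 (its accept is not ε-reachable, so the closure stops there)
  ((q|r)·q·q)* → new start has ε-edges to the inner start and to the new accept, so |ε-closure| = 2 + 3 = 5
  ((q|r)·q·q)*·p → |ε-closure| = 5 + (1−1) = 5 (closure spills across the concat boundary because the left factor accepts ε)
  (((q|r)·q·q)*·p)? → |ε-closure| = 1 (new start) + 5 (body) + 1 (new accept, via ε) = 7
  (((q|r)·q·q)*·p)?·s → |ε-closure| = 7 + (1−1) = 7 (closure spills across the concat boundary because the left factor accepts ε)
  ((((q|r)·q·q)*·p)?·s)* → |ε-closure| = 1 (new start) + 7 (body) + 1 (new accept) = 9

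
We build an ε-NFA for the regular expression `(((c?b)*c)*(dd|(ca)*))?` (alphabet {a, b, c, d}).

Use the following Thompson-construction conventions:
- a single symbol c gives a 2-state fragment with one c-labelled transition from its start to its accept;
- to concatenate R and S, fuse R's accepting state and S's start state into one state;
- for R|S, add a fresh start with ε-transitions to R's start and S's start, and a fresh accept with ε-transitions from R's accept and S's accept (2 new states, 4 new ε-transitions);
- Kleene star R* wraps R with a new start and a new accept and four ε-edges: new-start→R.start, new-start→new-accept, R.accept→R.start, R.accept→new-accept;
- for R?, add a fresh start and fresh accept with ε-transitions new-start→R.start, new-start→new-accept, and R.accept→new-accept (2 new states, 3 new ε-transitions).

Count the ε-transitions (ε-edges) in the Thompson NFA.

Recursing over subexpressions:
Each of the 7 symbol leaves contributes 0 ε-transitions.
  c? → 3 ε-transitions
  c?b → 3 ε-transitions
  (c?b)* → 7 ε-transitions
  (c?b)*c → 7 ε-transitions
  ((c?b)*c)* → 11 ε-transitions
  dd → 0 ε-transitions
  ca → 0 ε-transitions
  (ca)* → 4 ε-transitions
  dd|(ca)* → 8 ε-transitions
  ((c?b)*c)*(dd|(ca)*) → 19 ε-transitions
  (((c?b)*c)*(dd|(ca)*))? → 22 ε-transitions

22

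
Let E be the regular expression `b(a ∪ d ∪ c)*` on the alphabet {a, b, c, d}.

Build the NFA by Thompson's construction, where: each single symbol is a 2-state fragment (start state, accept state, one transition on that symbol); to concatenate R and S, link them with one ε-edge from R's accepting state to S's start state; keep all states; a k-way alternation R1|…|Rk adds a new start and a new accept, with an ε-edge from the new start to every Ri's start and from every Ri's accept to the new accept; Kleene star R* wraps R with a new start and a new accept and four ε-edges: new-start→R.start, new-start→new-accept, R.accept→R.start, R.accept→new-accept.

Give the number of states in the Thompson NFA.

Bottom-up over the parse tree:
Each of the 4 symbol leaves contributes a 2-state fragment.
  a ∪ d ∪ c — 8 states
  (a ∪ d ∪ c)* — 10 states
  b(a ∪ d ∪ c)* — 12 states

12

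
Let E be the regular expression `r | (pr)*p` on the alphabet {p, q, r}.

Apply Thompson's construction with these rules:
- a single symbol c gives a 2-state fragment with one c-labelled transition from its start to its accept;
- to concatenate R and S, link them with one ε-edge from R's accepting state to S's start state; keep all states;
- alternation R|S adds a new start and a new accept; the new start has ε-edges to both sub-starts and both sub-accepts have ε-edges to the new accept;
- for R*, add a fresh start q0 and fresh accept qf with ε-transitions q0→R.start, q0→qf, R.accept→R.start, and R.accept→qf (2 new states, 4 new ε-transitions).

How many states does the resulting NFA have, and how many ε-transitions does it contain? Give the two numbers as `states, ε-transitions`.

Recursing over subexpressions:
Each of the 4 symbol leaves contributes 2 states and 0 ε-transitions.
  pr = 4 states, 1 ε-transition
  (pr)* = 6 states, 5 ε-transitions
  (pr)*p = 8 states, 6 ε-transitions
  r | (pr)*p = 12 states, 10 ε-transitions

12, 10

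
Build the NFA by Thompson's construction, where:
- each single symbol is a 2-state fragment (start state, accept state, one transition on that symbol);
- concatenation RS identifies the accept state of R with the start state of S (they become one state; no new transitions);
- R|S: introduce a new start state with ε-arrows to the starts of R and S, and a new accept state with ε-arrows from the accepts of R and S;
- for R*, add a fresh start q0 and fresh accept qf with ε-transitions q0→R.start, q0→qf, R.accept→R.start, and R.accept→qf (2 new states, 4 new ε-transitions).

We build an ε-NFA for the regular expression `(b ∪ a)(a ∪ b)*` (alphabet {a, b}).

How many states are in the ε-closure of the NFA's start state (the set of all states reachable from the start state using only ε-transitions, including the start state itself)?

Let C(F) = |ε-closure(F.start)| within fragment F, and note whether F accepts ε. Symbol fragments have C = 1 and do not accept ε. Then:
  b ∪ a — C = 1 + 1 + 1 = 3 (the new accept is not ε-reachable since no branch accepts ε)
  a ∪ b — C = 1 + 1 + 1 = 3 (the new accept is not ε-reachable since no branch accepts ε)
  (a ∪ b)* — new start has ε-edges to the inner start and to the new accept, so C = 2 + 3 = 5
  (b ∪ a)(a ∪ b)* — same as the first factor's closure: C = 3

3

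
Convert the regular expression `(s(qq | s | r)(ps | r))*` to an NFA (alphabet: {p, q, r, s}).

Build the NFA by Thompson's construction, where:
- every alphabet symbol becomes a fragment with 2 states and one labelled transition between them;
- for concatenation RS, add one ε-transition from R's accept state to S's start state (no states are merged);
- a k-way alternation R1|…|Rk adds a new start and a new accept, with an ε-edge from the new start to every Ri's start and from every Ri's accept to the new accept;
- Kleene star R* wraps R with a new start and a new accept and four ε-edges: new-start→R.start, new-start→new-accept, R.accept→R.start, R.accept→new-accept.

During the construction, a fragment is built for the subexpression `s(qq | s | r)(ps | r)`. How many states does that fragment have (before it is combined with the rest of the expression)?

20

Fragment for `s(qq | s | r)(ps | r)`:
Each of the 8 symbol leaves contributes a 2-state fragment.
  qq → 4 states
  qq | s | r → 10 states
  ps → 4 states
  ps | r → 8 states
  s(qq | s | r)(ps | r) → 20 states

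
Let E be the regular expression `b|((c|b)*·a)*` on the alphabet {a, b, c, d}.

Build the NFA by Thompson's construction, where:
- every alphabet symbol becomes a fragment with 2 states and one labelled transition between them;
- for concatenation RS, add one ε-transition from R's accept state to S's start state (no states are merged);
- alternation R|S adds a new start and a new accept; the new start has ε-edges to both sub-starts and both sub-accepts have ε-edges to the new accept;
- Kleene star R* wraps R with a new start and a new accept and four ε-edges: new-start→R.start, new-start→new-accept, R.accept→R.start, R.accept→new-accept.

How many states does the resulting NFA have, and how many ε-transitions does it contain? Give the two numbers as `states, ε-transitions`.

Bottom-up over the parse tree:
Each of the 4 symbol leaves contributes 2 states and 0 ε-transitions.
  c|b : 6 states, 4 ε-transitions
  (c|b)* : 8 states, 8 ε-transitions
  (c|b)*·a : 10 states, 9 ε-transitions
  ((c|b)*·a)* : 12 states, 13 ε-transitions
  b|((c|b)*·a)* : 16 states, 17 ε-transitions

16, 17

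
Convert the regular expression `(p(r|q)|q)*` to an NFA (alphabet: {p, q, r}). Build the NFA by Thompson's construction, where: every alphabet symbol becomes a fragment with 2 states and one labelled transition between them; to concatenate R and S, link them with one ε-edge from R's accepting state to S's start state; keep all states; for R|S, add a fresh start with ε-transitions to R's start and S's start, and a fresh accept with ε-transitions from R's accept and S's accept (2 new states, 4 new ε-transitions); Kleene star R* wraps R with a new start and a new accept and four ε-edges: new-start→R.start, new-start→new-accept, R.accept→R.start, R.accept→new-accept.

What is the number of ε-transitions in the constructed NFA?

Building bottom-up:
Each of the 4 symbol leaves contributes 0 ε-transitions.
  r|q = 4 ε-transitions
  p(r|q) = 5 ε-transitions
  p(r|q)|q = 9 ε-transitions
  (p(r|q)|q)* = 13 ε-transitions

13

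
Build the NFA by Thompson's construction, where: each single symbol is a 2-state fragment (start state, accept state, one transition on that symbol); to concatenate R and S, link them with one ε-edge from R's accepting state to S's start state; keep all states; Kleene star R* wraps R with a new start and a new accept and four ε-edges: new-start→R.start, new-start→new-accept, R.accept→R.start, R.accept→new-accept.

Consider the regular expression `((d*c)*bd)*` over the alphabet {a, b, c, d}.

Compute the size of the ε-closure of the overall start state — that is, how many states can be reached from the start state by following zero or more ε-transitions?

Let C(F) = |ε-closure(F.start)| within fragment F, and note whether F accepts ε. Symbol fragments have C = 1 and do not accept ε. Then:
  d* : the star's fresh start ε-reaches both the body's start and the fresh accept: |closure| = 2 + 1 = 3
  d*c : the left operand accepts ε, so the closure extends into the next operand (via the concat ε-link); |closure| = 3 + 1 = 4
  (d*c)* : |closure| = 1 (new start) + 4 (body) + 1 (new accept) = 6
  (d*c)*bd : |closure| = 6 + 1 = 7 (closure spills across the concat boundary because the left factor accepts ε)
  ((d*c)*bd)* : the star's fresh start ε-reaches both the body's start and the fresh accept: |closure| = 2 + 7 = 9

9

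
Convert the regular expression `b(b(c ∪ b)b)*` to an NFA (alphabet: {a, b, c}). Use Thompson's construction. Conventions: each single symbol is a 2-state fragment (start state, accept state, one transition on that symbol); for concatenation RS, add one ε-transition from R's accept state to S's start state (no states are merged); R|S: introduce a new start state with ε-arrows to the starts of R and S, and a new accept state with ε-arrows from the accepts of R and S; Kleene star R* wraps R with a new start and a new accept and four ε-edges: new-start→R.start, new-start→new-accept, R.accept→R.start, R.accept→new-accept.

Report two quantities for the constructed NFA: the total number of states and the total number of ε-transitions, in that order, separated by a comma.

14, 11

Recursing over subexpressions:
Each of the 5 symbol leaves contributes 2 states and 0 ε-transitions.
  c ∪ b = 6 states, 4 ε-transitions
  b(c ∪ b)b = 10 states, 6 ε-transitions
  (b(c ∪ b)b)* = 12 states, 10 ε-transitions
  b(b(c ∪ b)b)* = 14 states, 11 ε-transitions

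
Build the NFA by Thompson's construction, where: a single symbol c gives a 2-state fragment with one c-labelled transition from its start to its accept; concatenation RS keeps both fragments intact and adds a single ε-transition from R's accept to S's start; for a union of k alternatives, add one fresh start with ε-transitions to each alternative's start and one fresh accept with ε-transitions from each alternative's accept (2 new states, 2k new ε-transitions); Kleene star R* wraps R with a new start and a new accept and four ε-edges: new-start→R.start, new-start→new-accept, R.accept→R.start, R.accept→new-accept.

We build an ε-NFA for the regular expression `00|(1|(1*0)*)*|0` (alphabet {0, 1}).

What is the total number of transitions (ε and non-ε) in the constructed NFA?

30

Bottom-up over the parse tree:
Each of the 6 symbol leaves contributes 1 transition (1 symbol, 0 ε).
  00 → 3 transitions (2 symbol, 1 ε)
  1* → 5 transitions (1 symbol, 4 ε)
  1*0 → 7 transitions (2 symbol, 5 ε)
  (1*0)* → 11 transitions (2 symbol, 9 ε)
  1|(1*0)* → 16 transitions (3 symbol, 13 ε)
  (1|(1*0)*)* → 20 transitions (3 symbol, 17 ε)
  00|(1|(1*0)*)*|0 → 30 transitions (6 symbol, 24 ε)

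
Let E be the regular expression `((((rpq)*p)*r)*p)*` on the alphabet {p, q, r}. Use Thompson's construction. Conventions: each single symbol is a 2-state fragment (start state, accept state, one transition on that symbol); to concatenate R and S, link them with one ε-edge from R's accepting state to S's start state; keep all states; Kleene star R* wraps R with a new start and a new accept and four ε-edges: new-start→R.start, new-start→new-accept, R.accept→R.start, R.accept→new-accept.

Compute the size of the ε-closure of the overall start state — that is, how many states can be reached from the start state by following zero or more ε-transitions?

12

Let C(F) = |ε-closure(F.start)| within fragment F, and note whether F accepts ε. Symbol fragments have C = 1 and do not accept ε. Then:
  rpq : C equals the left operand's closure size = 1 (its accept is not ε-reachable, so the closure stops there)
  (rpq)* : new start has ε-edges to the inner start and to the new accept, so C = 2 + 1 = 3
  (rpq)*p : the left operand accepts ε, so the closure extends into the next operand (via the concat ε-link); C = 3 + 1 = 4
  ((rpq)*p)* : C = 1 (new start) + 4 (body) + 1 (new accept) = 6
  ((rpq)*p)*r : C = 6 + 1 = 7 (closure spills across the concat boundary because the left factor accepts ε)
  (((rpq)*p)*r)* : C = 1 (new start) + 7 (body) + 1 (new accept) = 9
  (((rpq)*p)*r)*p : C = 9 + 1 = 10 (closure spills across the concat boundary because the left factor accepts ε)
  ((((rpq)*p)*r)*p)* : new start has ε-edges to the inner start and to the new accept, so C = 2 + 10 = 12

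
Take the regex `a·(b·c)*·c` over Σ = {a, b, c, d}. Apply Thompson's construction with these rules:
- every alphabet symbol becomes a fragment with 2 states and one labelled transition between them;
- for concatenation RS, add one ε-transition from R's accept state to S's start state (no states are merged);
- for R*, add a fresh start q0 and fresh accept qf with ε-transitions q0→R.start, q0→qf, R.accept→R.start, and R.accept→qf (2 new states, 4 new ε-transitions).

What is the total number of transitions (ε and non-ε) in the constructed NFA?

By structural recursion:
Each of the 4 symbol leaves contributes 1 transition (1 symbol, 0 ε).
  b·c → 3 transitions (2 symbol, 1 ε)
  (b·c)* → 7 transitions (2 symbol, 5 ε)
  a·(b·c)*·c → 11 transitions (4 symbol, 7 ε)

11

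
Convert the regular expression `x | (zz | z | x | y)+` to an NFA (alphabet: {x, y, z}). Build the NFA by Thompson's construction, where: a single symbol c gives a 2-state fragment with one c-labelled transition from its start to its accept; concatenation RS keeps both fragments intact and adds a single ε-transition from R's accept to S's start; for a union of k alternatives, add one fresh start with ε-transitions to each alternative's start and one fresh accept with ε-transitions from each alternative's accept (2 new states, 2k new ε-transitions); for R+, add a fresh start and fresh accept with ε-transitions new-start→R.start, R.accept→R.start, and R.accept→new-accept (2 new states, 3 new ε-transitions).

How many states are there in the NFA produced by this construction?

Per subexpression:
Each of the 6 symbol leaves contributes a 2-state fragment.
  zz : 4 states
  zz | z | x | y : 12 states
  (zz | z | x | y)+ : 14 states
  x | (zz | z | x | y)+ : 18 states

18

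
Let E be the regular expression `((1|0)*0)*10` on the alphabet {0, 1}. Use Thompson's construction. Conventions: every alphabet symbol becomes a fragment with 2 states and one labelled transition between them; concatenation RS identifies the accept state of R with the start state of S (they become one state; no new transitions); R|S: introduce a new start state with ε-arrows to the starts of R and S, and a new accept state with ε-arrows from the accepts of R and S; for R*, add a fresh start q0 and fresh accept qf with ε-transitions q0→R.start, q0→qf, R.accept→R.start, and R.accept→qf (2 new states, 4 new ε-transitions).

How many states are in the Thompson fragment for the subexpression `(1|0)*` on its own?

8

Fragment for `(1|0)*`:
Each of the 2 symbol leaves contributes a 2-state fragment.
  1|0 = 6 states
  (1|0)* = 8 states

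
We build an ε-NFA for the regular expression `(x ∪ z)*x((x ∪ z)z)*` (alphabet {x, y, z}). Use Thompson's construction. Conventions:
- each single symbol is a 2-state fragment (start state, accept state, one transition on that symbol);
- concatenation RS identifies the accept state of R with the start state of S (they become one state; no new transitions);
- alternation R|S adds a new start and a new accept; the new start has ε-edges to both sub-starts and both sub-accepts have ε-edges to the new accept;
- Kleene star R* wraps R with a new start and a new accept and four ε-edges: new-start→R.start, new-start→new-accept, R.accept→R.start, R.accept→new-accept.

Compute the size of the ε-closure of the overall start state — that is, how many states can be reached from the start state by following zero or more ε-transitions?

5

Let C(F) = |ε-closure(F.start)| within fragment F, and note whether F accepts ε. Symbol fragments have C = 1 and do not accept ε. Then:
  x ∪ z — new start ε-reaches every alternative's start; none of them accept ε, so the new accept is not reached: |ε-closure| = 1 + 1 + 1 = 3
  (x ∪ z)* — the star's fresh start ε-reaches both the body's start and the fresh accept: |ε-closure| = 2 + 3 = 5
  x ∪ z — new start ε-reaches every alternative's start; none of them accept ε, so the new accept is not reached: |ε-closure| = 1 + 1 + 1 = 3
  (x ∪ z)z — |ε-closure| equals the left operand's closure size = 3 (its accept is not ε-reachable, so the closure stops there)
  ((x ∪ z)z)* — |ε-closure| = 1 (new start) + 3 (body) + 1 (new accept) = 5
  (x ∪ z)*x((x ∪ z)z)* — the left operand accepts ε, so the closure extends into the next operand (the shared merged state is already counted); |ε-closure| = 5 + (1−1) = 5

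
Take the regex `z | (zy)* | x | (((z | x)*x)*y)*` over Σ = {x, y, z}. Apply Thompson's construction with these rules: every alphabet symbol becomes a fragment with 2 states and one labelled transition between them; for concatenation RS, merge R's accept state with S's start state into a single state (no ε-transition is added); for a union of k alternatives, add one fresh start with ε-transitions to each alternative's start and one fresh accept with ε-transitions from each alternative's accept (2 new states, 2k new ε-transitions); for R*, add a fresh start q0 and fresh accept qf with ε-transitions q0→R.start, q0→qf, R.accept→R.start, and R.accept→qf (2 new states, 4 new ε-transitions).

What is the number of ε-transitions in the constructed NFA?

28

Per subexpression:
Each of the 8 symbol leaves contributes 0 ε-transitions.
  zy — 0 ε-transitions
  (zy)* — 4 ε-transitions
  z | x — 4 ε-transitions
  (z | x)* — 8 ε-transitions
  (z | x)*x — 8 ε-transitions
  ((z | x)*x)* — 12 ε-transitions
  ((z | x)*x)*y — 12 ε-transitions
  (((z | x)*x)*y)* — 16 ε-transitions
  z | (zy)* | x | (((z | x)*x)*y)* — 28 ε-transitions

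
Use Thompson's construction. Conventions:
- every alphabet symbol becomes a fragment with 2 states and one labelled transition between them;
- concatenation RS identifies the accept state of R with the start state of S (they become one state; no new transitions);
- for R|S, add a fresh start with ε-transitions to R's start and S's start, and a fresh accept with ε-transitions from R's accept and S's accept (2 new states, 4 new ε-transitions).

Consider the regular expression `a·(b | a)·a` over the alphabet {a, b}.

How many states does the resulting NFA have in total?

8

Building bottom-up:
Each of the 4 symbol leaves contributes a 2-state fragment.
  b | a : 6 states
  a·(b | a)·a : 8 states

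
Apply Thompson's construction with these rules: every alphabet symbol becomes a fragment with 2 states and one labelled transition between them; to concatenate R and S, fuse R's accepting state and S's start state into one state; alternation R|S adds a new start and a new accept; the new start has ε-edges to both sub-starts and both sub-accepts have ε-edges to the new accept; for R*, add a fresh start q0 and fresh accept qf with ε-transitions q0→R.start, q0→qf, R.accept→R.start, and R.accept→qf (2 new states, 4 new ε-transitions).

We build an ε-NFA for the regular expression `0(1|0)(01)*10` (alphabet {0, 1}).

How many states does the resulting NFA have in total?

13

Per subexpression:
Each of the 7 symbol leaves contributes a 2-state fragment.
  1|0 : 6 states
  01 : 3 states
  (01)* : 5 states
  0(1|0)(01)*10 : 13 states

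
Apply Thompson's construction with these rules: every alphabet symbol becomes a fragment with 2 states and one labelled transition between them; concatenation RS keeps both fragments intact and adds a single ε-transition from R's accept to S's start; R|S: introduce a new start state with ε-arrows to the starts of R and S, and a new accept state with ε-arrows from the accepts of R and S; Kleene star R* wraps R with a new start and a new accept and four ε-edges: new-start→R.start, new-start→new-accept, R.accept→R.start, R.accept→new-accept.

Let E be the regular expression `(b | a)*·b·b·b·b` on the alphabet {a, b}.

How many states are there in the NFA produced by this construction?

16

Per subexpression:
Each of the 6 symbol leaves contributes a 2-state fragment.
  b | a : 6 states
  (b | a)* : 8 states
  (b | a)*·b·b·b·b : 16 states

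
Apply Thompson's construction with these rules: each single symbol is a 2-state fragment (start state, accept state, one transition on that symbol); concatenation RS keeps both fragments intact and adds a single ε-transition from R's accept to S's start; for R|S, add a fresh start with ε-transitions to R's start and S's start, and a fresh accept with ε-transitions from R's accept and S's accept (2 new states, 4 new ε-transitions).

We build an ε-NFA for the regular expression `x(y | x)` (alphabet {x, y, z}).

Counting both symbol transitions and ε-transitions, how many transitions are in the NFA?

By structural recursion:
Each of the 3 symbol leaves contributes 1 transition (1 symbol, 0 ε).
  y | x = 6 transitions (2 symbol, 4 ε)
  x(y | x) = 8 transitions (3 symbol, 5 ε)

8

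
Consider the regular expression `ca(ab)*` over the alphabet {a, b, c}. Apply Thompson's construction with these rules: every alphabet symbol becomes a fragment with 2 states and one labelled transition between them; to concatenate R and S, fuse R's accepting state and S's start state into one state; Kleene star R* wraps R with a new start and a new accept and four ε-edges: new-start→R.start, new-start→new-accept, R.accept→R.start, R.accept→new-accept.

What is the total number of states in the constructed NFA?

7

Recursing over subexpressions:
Each of the 4 symbol leaves contributes a 2-state fragment.
  ab : 3 states
  (ab)* : 5 states
  ca(ab)* : 7 states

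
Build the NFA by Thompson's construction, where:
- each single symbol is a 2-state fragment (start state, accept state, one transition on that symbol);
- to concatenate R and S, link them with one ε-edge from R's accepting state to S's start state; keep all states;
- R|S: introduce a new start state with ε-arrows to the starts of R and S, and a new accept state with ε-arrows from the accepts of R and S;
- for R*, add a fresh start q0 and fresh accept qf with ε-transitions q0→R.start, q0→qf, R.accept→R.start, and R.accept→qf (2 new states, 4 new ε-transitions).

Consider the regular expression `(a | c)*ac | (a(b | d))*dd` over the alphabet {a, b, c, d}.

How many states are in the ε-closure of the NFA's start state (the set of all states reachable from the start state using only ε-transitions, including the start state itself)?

11

Work bottom-up. For each fragment F, track |ε-closure(F.start)| and whether F's accept lies in that closure (i.e. whether F accepts ε). A single-symbol fragment has closure size 1 and does not accept ε.
  a | c → new start ε-reaches every alternative's start; none of them accept ε, so the new accept is not reached: |closure| = 1 + 1 + 1 = 3
  (a | c)* → the star's fresh start ε-reaches both the body's start and the fresh accept: |closure| = 2 + 3 = 5
  (a | c)*ac → |closure| = 5 + 1 = 6 (closure spills across the concat boundary because the left factor accepts ε)
  b | d → |closure| = 1 + 1 + 1 = 3 (the new accept is not ε-reachable since no branch accepts ε)
  a(b | d) → |closure| equals the left operand's closure size = 1 (its accept is not ε-reachable, so the closure stops there)
  (a(b | d))* → |closure| = 1 (new start) + 1 (body) + 1 (new accept) = 3
  (a(b | d))*dd → the left operand accepts ε, so the closure extends into the next operand (via the concat ε-link); |closure| = 3 + 1 = 4
  (a | c)*ac | (a(b | d))*dd → |closure| = 1 + 6 + 4 = 11 (the new accept is not ε-reachable since no branch accepts ε)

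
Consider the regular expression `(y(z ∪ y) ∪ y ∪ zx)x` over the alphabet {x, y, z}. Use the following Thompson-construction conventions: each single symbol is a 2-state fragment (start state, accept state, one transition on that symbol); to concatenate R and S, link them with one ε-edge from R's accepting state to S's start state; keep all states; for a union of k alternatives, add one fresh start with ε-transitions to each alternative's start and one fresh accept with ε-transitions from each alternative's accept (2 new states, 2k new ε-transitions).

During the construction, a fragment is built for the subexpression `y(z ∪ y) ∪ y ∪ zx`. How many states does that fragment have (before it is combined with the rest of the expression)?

16

Fragment for `y(z ∪ y) ∪ y ∪ zx`:
Each of the 6 symbol leaves contributes a 2-state fragment.
  z ∪ y : 6 states
  y(z ∪ y) : 8 states
  zx : 4 states
  y(z ∪ y) ∪ y ∪ zx : 16 states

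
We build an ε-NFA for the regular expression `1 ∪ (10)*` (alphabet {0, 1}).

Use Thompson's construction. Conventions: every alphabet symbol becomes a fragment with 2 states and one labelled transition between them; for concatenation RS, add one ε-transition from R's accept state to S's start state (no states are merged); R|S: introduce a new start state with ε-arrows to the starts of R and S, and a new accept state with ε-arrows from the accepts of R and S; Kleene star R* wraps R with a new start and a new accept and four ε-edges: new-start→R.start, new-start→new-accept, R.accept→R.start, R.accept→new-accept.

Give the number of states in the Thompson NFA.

10

Recursing over subexpressions:
Each of the 3 symbol leaves contributes a 2-state fragment.
  10 = 4 states
  (10)* = 6 states
  1 ∪ (10)* = 10 states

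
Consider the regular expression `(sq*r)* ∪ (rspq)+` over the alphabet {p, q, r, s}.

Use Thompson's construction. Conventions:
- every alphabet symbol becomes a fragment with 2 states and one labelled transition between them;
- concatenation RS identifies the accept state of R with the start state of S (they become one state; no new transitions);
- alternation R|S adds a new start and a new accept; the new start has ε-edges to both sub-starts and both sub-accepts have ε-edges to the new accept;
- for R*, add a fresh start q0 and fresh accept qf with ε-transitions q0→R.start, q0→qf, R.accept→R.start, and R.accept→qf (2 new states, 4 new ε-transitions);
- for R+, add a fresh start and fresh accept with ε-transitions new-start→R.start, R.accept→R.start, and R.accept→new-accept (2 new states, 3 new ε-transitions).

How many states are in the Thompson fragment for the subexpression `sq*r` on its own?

6

Fragment for `sq*r`:
Each of the 3 symbol leaves contributes a 2-state fragment.
  q* → 4 states
  sq*r → 6 states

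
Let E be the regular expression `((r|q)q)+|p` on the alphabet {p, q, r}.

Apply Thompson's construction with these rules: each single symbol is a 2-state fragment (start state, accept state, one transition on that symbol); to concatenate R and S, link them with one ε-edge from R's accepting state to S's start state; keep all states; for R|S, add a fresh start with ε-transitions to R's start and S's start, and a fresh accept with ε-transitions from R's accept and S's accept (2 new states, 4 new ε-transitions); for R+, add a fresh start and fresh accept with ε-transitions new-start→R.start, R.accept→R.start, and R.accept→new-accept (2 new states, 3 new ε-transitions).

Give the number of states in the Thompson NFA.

14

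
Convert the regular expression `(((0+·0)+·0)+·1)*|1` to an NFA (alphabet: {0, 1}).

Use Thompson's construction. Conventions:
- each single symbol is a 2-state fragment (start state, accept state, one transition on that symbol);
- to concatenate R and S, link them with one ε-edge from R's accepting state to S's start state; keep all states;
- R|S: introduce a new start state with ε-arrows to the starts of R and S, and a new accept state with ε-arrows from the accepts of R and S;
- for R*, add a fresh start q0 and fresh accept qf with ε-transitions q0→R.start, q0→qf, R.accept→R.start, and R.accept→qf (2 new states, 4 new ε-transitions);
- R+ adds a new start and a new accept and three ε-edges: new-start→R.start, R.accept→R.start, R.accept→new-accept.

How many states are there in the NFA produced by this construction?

20

Bottom-up over the parse tree:
Each of the 5 symbol leaves contributes a 2-state fragment.
  0+ : 4 states
  0+·0 : 6 states
  (0+·0)+ : 8 states
  (0+·0)+·0 : 10 states
  ((0+·0)+·0)+ : 12 states
  ((0+·0)+·0)+·1 : 14 states
  (((0+·0)+·0)+·1)* : 16 states
  (((0+·0)+·0)+·1)*|1 : 20 states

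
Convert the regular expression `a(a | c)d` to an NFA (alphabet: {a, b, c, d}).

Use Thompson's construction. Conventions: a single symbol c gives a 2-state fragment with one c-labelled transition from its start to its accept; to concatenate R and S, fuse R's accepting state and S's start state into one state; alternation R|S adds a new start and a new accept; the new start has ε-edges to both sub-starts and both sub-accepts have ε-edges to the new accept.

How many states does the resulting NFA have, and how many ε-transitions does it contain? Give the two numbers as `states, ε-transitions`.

8, 4

Per subexpression:
Each of the 4 symbol leaves contributes 2 states and 0 ε-transitions.
  a | c : 6 states, 4 ε-transitions
  a(a | c)d : 8 states, 4 ε-transitions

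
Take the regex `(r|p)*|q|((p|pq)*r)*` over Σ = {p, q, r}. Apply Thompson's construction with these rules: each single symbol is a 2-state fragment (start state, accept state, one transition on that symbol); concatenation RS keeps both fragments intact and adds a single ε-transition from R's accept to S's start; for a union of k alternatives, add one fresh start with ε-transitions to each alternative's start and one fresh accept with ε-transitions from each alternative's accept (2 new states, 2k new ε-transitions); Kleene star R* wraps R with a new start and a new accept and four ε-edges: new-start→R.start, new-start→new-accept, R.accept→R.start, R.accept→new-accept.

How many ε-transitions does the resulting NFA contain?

28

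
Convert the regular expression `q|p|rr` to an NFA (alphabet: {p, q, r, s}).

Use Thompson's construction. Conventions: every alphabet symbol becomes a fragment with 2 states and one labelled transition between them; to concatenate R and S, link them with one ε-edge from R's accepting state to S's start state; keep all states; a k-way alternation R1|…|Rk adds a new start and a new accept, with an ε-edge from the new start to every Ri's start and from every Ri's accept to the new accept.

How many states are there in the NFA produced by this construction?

10

Building bottom-up:
Each of the 4 symbol leaves contributes a 2-state fragment.
  rr : 4 states
  q|p|rr : 10 states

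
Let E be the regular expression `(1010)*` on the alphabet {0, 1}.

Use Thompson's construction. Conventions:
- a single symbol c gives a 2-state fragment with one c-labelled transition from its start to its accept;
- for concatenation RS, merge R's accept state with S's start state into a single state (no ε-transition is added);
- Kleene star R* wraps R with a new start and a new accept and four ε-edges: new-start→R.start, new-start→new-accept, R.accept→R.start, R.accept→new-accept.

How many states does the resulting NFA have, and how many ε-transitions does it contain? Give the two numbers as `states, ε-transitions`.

Recursing over subexpressions:
Each of the 4 symbol leaves contributes 2 states and 0 ε-transitions.
  1010 = 5 states, 0 ε-transitions
  (1010)* = 7 states, 4 ε-transitions

7, 4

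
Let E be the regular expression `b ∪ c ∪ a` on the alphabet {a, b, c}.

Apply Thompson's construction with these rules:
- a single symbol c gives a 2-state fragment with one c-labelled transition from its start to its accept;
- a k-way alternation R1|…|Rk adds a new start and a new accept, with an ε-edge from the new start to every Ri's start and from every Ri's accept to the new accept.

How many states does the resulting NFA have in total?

8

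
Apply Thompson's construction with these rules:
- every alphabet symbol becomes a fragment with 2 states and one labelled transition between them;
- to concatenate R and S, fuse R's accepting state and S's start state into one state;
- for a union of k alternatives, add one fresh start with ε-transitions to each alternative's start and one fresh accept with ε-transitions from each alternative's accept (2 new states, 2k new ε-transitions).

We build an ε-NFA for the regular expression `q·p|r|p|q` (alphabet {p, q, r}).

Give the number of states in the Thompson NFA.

11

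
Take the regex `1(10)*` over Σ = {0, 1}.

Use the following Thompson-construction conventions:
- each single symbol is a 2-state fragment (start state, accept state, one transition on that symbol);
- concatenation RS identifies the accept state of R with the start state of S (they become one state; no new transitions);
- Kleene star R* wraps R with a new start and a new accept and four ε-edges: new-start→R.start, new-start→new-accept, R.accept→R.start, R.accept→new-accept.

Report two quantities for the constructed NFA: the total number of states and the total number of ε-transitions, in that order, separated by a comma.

Recursing over subexpressions:
Each of the 3 symbol leaves contributes 2 states and 0 ε-transitions.
  10 → 3 states, 0 ε-transitions
  (10)* → 5 states, 4 ε-transitions
  1(10)* → 6 states, 4 ε-transitions

6, 4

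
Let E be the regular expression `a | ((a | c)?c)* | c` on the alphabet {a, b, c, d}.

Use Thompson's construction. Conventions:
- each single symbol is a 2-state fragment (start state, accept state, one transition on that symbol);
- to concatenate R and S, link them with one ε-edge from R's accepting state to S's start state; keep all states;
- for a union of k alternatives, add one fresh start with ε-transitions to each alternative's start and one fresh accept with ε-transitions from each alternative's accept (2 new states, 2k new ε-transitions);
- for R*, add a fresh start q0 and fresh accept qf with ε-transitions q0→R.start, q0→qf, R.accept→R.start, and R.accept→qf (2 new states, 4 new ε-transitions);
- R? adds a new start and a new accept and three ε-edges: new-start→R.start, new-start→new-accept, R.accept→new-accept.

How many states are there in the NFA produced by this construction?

18

Recursing over subexpressions:
Each of the 5 symbol leaves contributes a 2-state fragment.
  a | c — 6 states
  (a | c)? — 8 states
  (a | c)?c — 10 states
  ((a | c)?c)* — 12 states
  a | ((a | c)?c)* | c — 18 states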